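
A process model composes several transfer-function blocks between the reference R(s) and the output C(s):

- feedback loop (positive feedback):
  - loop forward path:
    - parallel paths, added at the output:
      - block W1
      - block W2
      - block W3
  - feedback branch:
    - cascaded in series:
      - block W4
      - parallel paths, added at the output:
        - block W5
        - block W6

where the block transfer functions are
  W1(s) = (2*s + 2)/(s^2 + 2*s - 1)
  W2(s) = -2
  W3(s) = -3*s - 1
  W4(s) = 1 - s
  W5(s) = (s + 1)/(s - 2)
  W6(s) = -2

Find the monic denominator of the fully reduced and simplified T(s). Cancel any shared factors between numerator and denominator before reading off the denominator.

Step 1 - reduce the parallel group W1, W2, W3 gives (-3*s^3 - 9*s^2 - s + 5)/(s^2 + 2*s - 1)
Step 2 - combine W5, W6 in parallel gives (5 - s)/(s - 2)
Step 3 - series reduction of W4, (W5+W6) gives (s^2 - 6*s + 5)/(s - 2)
Step 4 - apply the feedback formula to (W1+W2+W3), (W4*(W5+W6)) gives (-3*s^4 - 3*s^3 + 17*s^2 + 7*s - 10)/(3*s^5 - 9*s^4 - 37*s^3 + 34*s^2 + 30*s - 23)
Step 4 gives the fully reduced T(s), with no common factor left to cancel. The denominator's leading coefficient is 3, so divide each of its coefficients by 3 to get the monic form.

Hence the answer: s^5 - 3*s^4 - 37*s^3/3 + 34*s^2/3 + 10*s - 23/3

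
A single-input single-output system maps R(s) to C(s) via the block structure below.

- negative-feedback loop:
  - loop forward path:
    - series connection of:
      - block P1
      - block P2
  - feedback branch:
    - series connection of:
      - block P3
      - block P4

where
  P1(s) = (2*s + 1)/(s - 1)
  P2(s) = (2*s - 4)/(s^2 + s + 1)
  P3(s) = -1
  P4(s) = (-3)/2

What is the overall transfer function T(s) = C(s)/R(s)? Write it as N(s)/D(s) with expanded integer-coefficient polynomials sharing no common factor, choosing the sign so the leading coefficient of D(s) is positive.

Step 1 - series reduction of P1, P2; result (4*s^2 - 6*s - 4)/(s^3 - 1)
Step 2 - cascade P3, P4; result 3/2
Step 3 - reduce the feedback loop with forward (P1*P2) and return (P3*P4) - this is the overall T(s), already in the required normalized form

Therefore the answer is (4*s^2 - 6*s - 4)/(s^3 + 6*s^2 - 9*s - 7).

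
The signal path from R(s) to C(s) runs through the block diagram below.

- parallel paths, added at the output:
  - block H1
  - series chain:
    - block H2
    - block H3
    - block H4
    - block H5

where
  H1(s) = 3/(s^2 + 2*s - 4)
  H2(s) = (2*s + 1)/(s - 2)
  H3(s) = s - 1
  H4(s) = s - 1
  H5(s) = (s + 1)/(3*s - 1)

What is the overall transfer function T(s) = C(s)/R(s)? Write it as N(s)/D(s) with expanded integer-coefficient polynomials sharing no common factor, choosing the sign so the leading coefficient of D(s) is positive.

Answer: (2*s^6 + 3*s^5 - 13*s^4 - s^3 + 24*s^2 - 23*s + 2)/(3*s^4 - s^3 - 24*s^2 + 32*s - 8)

Working:
1. combine H2, H3, H4, H5 in series: (2*s^4 - s^3 - 3*s^2 + s + 1)/(3*s^2 - 7*s + 2)
2. combine H1, (H2*H3*H4*H5) in parallel, giving the overall T(s)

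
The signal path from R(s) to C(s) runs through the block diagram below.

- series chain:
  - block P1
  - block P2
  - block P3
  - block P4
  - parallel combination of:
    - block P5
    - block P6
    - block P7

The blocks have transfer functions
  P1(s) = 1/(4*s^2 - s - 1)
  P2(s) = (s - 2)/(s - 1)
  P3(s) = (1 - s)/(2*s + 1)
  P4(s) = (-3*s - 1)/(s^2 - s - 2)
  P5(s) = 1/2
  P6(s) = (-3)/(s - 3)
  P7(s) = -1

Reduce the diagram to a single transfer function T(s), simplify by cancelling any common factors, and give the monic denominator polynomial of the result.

1. sum the parallel branches P5, P6, P7: (-s - 3)/(2*s - 6)
2. multiply P1, P2, P3, P4, (P5+P6+P7) (series): (-3*s^2 - 10*s - 3)/(16*s^5 - 28*s^4 - 62*s^3 - 2*s^2 + 22*s + 6)
No further cancellation is possible in the step-2 result, so that is T(s). Its denominator becomes monic after dividing by the leading coefficient 16.

Therefore the answer is s^5 - 7*s^4/4 - 31*s^3/8 - s^2/8 + 11*s/8 + 3/8.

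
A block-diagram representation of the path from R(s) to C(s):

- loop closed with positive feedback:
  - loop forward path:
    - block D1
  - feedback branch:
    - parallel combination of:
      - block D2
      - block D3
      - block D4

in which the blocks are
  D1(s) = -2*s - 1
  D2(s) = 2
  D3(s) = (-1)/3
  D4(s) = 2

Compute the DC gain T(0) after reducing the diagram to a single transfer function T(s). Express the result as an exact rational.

Reducing step by step:

1. parallel reduction of D2, D3, D4; result 11/3
2. reduce the feedback loop with forward D1 and return (D2+D3+D4); result (-6*s - 3)/(22*s + 14)
That last expression is T(s); at s = 0 only the constant terms survive, so T(0) = -3/14.

Answer: -3/14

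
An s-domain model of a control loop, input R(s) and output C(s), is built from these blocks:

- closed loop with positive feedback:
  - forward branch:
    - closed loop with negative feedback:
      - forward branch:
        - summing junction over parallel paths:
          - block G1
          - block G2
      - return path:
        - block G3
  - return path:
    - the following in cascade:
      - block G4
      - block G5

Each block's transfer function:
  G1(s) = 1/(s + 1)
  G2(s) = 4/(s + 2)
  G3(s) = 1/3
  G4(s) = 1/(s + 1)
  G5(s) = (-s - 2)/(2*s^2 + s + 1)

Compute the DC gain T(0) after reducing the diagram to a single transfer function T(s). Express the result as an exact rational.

Step 1: sum the parallel branches G1, G2, giving (5*s + 6)/(s^2 + 3*s + 2)
Step 2: close the feedback loop around (G1+G2), G3, giving (15*s + 18)/(3*s^2 + 14*s + 12)
Step 3: series reduction of G4, G5, giving (-s - 2)/(2*s^3 + 3*s^2 + 2*s + 1)
Step 4: reduce the feedback loop with forward [(G1+G2)/(1+(G1+G2)*G3)] and return (G4*G5), giving (30*s^4 + 81*s^3 + 84*s^2 + 51*s + 18)/(6*s^5 + 37*s^4 + 72*s^3 + 82*s^2 + 86*s + 48)
That last expression is T(s); at s = 0 only the constant terms survive, so T(0) = 18/48 = 3/8.

Hence the answer: 3/8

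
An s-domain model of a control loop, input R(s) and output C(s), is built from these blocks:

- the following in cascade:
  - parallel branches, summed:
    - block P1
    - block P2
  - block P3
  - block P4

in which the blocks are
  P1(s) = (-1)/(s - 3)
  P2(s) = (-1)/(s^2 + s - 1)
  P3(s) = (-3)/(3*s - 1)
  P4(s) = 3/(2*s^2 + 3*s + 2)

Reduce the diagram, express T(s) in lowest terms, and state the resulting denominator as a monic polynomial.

The answer is s^6 - 5*s^5/6 - 35*s^4/6 - 3*s^3 + 13*s^2/6 + 17*s/6 - 1.

Reasoning:
[1] reduce the parallel group P1, P2: (-s^2 - 2*s + 4)/(s^3 - 2*s^2 - 4*s + 3)
[2] cascade (P1+P2), P3, P4: (9*s^2 + 18*s - 36)/(6*s^6 - 5*s^5 - 35*s^4 - 18*s^3 + 13*s^2 + 17*s - 6)
The result of step 2 is T(s) in lowest terms. Its denominator has leading coefficient 6; dividing the denominator through by 6 makes it monic.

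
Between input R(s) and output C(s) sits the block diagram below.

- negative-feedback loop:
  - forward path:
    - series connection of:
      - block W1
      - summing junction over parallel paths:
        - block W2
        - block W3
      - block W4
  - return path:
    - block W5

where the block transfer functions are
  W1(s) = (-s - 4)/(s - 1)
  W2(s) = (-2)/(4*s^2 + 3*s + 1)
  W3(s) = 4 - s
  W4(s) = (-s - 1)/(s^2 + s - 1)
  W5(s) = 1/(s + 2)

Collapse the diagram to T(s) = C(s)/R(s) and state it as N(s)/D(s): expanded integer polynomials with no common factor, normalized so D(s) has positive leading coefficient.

Step 1: combine W2, W3 in parallel -> (-4*s^3 + 13*s^2 + 11*s + 2)/(4*s^2 + 3*s + 1)
Step 2: combine W1, (W2+W3), W4 in series -> (-4*s^5 - 7*s^4 + 60*s^3 + 109*s^2 + 54*s + 8)/(4*s^5 + 3*s^4 - 7*s^3 - 2*s^2 + s + 1)
Step 3: collapse the loop ((W1*(W2+W3)*W4) forward, W5 return) - this is the overall T(s), already in the required normalized form

Answer: (-4*s^6 - 15*s^5 + 46*s^4 + 229*s^3 + 272*s^2 + 116*s + 16)/(4*s^6 + 7*s^5 - 8*s^4 + 44*s^3 + 106*s^2 + 57*s + 10)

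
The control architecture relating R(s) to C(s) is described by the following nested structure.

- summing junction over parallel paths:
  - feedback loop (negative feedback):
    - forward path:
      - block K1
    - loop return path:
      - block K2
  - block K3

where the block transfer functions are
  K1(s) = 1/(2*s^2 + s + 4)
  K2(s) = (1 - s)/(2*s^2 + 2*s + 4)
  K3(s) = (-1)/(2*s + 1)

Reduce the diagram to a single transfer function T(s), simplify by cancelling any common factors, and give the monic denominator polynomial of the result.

Answer: s^5 + 2*s^4 + 21*s^3/4 + 5*s^2 + 45*s/8 + 17/8

Working:
Step 1 - reduce the feedback loop with forward K1 and return K2; result (2*s^2 + 2*s + 4)/(4*s^4 + 6*s^3 + 18*s^2 + 11*s + 17)
Step 2 - sum the parallel branches [K1/(1+K1*K2)], K3; result (-4*s^4 - 2*s^3 - 12*s^2 - s - 13)/(8*s^5 + 16*s^4 + 42*s^3 + 40*s^2 + 45*s + 17)
Step 2 gives the fully reduced T(s), with no common factor left to cancel. The denominator's leading coefficient is 8, so divide each of its coefficients by 8 to get the monic form.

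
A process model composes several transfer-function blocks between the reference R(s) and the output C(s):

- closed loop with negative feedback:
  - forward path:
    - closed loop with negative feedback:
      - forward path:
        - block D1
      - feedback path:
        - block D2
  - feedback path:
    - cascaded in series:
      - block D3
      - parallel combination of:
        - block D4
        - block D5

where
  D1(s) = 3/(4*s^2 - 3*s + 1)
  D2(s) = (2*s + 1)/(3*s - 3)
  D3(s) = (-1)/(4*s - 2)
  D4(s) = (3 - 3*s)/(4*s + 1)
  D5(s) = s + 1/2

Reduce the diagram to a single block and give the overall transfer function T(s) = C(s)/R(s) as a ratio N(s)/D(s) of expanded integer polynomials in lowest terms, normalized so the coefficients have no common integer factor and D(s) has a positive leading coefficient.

[1] reduce the feedback loop with forward D1 and return D2 = (3*s - 3)/(4*s^3 - 7*s^2 + 6*s)
[2] combine D4, D5 in parallel = (8*s^2 + 7)/(8*s + 2)
[3] reduce the series chain D3, (D4+D5) = (-8*s^2 - 7)/(32*s^2 - 8*s - 4)
[4] feedback reduction of [D1/(1+D1*D2)], (D3*(D4+D5)); the result is T(s) itself (integer coefficients, no common factor, positive leading denominator coefficient)

Hence the answer: (96*s^3 - 120*s^2 + 12*s + 12)/(128*s^5 - 256*s^4 + 208*s^3 + 4*s^2 - 45*s + 21)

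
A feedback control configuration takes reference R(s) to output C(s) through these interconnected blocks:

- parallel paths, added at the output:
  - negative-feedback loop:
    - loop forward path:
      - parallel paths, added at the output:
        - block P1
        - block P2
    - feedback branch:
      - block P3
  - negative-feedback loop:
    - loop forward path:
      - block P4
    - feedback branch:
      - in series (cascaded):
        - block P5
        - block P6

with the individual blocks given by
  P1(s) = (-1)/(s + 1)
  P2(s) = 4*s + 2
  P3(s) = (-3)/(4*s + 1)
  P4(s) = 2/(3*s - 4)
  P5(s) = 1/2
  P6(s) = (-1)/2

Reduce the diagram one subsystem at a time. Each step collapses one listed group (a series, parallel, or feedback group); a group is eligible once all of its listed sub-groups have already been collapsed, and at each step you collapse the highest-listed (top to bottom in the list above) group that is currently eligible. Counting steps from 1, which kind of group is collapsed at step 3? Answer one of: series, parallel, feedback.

Reducing step by step:

[1] parallel reduction of P1, P2
[2] reduce the feedback loop with forward (P1+P2) and return P3
[3] series reduction of P5, P6
[4] close the feedback loop around P4, (P5*P6)
[5] reduce the parallel group [(P1+P2)/(1+(P1+P2)*P3)], [P4/(1+P4*(P5*P6))]
At step 3 the group reduced is series.

Answer: series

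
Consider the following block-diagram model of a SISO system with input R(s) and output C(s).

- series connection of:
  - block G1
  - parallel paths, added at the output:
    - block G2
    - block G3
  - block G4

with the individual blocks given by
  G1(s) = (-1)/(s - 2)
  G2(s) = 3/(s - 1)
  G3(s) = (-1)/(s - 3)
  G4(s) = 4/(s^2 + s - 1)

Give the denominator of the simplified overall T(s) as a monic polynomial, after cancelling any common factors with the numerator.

Answer: s^5 - 5*s^4 + 4*s^3 + 11*s^2 - 17*s + 6

Working:
Step 1 - combine G2, G3 in parallel gives (2*s - 8)/(s^2 - 4*s + 3)
Step 2 - combine G1, (G2+G3), G4 in series gives (32 - 8*s)/(s^5 - 5*s^4 + 4*s^3 + 11*s^2 - 17*s + 6)
T(s) is the step-2 result (common factors already cancelled). Leading coefficient of the denominator: 1, so no rescaling is needed.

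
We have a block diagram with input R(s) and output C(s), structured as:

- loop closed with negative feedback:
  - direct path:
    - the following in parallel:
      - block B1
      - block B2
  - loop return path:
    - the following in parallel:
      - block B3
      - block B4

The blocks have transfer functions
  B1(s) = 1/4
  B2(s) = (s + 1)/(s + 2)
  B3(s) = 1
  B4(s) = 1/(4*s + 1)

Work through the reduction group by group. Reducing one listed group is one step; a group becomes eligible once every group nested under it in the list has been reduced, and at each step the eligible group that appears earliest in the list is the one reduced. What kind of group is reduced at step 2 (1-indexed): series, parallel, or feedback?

1. combine B1, B2 in parallel
2. reduce the parallel group B3, B4
3. apply the feedback formula to (B1+B2), (B3+B4)
At step 2 the group reduced is parallel.

Therefore the answer is parallel.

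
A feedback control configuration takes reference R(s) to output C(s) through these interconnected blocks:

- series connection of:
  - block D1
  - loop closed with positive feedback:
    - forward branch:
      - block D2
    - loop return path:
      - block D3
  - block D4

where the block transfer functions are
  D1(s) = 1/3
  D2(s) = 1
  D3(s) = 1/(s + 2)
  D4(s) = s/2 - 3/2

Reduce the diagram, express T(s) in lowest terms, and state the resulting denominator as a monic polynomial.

Answer: s + 1

Working:
Step 1: reduce the feedback loop with forward D2 and return D3; result (s + 2)/(s + 1)
Step 2: combine D1, [D2/(1-D2*D3)], D4 in series; result (s^2 - s - 6)/(6*s + 6)
Step 2 gives the fully reduced T(s), with no common factor left to cancel. The denominator's leading coefficient is 6, so divide each of its coefficients by 6 to get the monic form.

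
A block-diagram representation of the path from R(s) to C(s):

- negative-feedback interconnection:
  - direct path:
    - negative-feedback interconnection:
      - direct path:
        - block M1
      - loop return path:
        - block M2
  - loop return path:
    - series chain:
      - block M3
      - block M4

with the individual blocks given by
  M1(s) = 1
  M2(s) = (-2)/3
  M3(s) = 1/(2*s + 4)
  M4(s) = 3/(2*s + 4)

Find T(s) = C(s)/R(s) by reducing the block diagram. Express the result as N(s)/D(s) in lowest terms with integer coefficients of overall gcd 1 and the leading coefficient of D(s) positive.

The answer is (12*s^2 + 48*s + 48)/(4*s^2 + 16*s + 25).

Reasoning:
[1] apply the feedback formula to M1, M2, giving 3
[2] cascade M3, M4, giving 3/(4*s^2 + 16*s + 16)
[3] apply the feedback formula to [M1/(1+M1*M2)], (M3*M4); the result is T(s) itself (integer coefficients, no common factor, positive leading denominator coefficient)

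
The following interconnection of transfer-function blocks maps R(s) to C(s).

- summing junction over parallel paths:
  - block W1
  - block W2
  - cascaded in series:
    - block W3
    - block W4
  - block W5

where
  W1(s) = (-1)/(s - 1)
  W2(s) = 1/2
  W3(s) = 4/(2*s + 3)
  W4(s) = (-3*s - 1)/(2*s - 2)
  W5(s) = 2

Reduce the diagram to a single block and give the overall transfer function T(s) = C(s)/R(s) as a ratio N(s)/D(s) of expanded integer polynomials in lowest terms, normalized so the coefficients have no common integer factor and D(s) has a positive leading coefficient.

Reducing step by step:

Step 1 - reduce the series chain W3, W4 -> (-6*s - 2)/(2*s^2 + s - 3)
Step 2 - reduce the parallel group W1, W2, (W3*W4), W5, giving the overall T(s)

Answer: (10*s^2 - 11*s - 25)/(4*s^2 + 2*s - 6)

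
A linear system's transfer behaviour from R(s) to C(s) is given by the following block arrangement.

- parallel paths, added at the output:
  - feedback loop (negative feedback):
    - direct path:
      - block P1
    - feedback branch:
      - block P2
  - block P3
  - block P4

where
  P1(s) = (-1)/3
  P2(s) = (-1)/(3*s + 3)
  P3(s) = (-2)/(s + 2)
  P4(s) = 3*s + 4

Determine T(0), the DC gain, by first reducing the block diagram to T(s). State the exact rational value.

First reduce the diagram to T(s).

Step 1. feedback reduction of P1, P2; result (-3*s - 3)/(9*s + 10)
Step 2. sum the parallel branches [P1/(1+P1*P2)], P3, P4; result (27*s^3 + 117*s^2 + 145*s + 54)/(9*s^2 + 28*s + 20)
Step 2 gives the overall T(s). Then T(0) = 54/20 = 27/10.

Answer: 27/10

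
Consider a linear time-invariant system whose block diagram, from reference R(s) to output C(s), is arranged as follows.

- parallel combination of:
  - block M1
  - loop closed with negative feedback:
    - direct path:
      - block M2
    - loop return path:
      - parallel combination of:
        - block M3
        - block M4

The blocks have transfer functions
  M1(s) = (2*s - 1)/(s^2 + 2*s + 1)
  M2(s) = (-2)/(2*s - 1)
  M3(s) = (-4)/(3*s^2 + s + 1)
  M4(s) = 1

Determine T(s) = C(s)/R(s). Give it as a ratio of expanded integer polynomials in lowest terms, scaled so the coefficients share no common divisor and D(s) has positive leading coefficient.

Answer: (6*s^4 - 34*s^3 - 7*s^2 + 5*s - 7)/(6*s^5 + 5*s^4 - 9*s^3 - 4*s^2 + 9*s + 5)

Working:
Step 1. reduce the parallel group M3, M4: (3*s^2 + s - 3)/(3*s^2 + s + 1)
Step 2. apply the feedback formula to M2, (M3+M4): (-6*s^2 - 2*s - 2)/(6*s^3 - 7*s^2 - s + 5)
Step 3. reduce the parallel group M1, [M2/(1+M2*(M3+M4))]: this yields T(s), and no further normalization is needed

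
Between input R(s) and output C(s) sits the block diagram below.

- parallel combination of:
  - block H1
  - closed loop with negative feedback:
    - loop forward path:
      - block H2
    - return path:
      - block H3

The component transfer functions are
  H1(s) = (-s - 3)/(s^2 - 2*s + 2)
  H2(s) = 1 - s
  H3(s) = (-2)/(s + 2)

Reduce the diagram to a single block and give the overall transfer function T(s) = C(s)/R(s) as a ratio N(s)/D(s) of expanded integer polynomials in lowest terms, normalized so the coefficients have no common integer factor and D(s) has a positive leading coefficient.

Step 1: close the feedback loop around H2, H3 gives (-s^2 - s + 2)/(3*s)
Step 2: add H1, [H2/(1+H2*H3)] (parallel); the result is T(s) itself (integer coefficients, no common factor, positive leading denominator coefficient)

Answer: (-s^4 + s^3 - s^2 - 15*s + 4)/(3*s^3 - 6*s^2 + 6*s)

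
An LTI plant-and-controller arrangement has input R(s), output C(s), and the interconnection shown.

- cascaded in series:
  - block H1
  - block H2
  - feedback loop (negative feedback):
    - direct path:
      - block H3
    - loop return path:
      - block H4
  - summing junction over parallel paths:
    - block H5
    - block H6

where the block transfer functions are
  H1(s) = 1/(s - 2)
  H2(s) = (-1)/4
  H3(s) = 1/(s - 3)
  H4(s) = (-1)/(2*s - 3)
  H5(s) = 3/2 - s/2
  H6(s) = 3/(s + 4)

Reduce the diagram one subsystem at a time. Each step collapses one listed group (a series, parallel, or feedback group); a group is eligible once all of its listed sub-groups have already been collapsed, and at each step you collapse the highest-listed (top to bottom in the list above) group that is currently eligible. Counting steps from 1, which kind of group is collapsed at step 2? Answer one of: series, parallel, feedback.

Step 1: apply the feedback formula to H3, H4
Step 2: parallel reduction of H5, H6
Step 3: multiply H1, H2, [H3/(1+H3*H4)], (H5+H6) (series)
Step 2: parallel.

Answer: parallel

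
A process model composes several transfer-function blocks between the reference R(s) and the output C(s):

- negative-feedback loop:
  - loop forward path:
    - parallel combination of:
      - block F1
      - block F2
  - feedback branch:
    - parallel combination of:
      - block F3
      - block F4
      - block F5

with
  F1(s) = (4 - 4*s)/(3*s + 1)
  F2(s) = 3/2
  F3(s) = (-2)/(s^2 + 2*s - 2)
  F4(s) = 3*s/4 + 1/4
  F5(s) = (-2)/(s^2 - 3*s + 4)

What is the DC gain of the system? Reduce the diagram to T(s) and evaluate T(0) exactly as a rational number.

(1) parallel reduction of F1, F2; result (s + 11)/(6*s + 2)
(2) reduce the parallel group F3, F4, F5; result (3*s^5 - 2*s^4 - 13*s^3 + 22*s^2 - 2*s - 24)/(4*s^4 - 4*s^3 - 16*s^2 + 56*s - 32)
(3) collapse the loop ((F1+F2) forward, (F3+F4+F5) return); result (4*s^5 + 40*s^4 - 60*s^3 - 120*s^2 + 584*s - 352)/(3*s^6 + 55*s^5 - 51*s^4 - 225*s^3 + 544*s^2 - 126*s - 328)
Step 3 gives the overall T(s). Then T(0) = -352/(-328) = 44/41.

Hence the answer: 44/41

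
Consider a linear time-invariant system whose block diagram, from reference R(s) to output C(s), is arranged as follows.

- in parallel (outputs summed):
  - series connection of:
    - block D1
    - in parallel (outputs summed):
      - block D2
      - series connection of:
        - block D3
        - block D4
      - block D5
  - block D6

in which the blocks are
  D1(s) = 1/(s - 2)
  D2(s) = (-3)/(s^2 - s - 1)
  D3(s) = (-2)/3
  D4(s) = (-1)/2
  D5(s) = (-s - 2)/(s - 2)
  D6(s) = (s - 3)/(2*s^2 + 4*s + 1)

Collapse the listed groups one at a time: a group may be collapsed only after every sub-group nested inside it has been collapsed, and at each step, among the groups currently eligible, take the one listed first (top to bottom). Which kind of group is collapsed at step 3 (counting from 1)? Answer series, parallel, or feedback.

[1] series reduction of D3, D4
[2] add D2, (D3*D4), D5 (parallel)
[3] reduce the series chain D1, (D2+(D3*D4)+D5)
[4] add (D1*(D2+(D3*D4)+D5)), D6 (parallel)
So the answer for step 3 is series.

Therefore the answer is series.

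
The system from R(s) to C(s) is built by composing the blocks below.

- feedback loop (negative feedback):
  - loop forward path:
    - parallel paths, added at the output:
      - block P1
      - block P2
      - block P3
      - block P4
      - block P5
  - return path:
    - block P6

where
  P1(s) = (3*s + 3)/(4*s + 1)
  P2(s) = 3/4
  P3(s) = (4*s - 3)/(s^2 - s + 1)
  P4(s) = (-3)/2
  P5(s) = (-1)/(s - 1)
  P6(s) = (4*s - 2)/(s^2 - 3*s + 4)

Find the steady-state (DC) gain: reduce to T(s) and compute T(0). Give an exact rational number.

The answer is 2/7.

Reasoning:
Step 1 - add P1, P2, P3, P4, P5 (parallel) -> (57*s^3 - 102*s^2 + 26*s - 1)/(16*s^4 - 28*s^3 + 24*s^2 - 8*s - 4)
Step 2 - close the feedback loop around (P1+P2+P3+P4+P5), P6 -> (57*s^5 - 273*s^4 + 560*s^3 - 487*s^2 + 107*s - 4)/(16*s^6 - 76*s^5 + 400*s^4 - 714*s^3 + 424*s^2 - 76*s - 14)
Evaluating the step-2 result (the overall T(s)) at s = 0 gives T(0) = -4/(-14) = 2/7.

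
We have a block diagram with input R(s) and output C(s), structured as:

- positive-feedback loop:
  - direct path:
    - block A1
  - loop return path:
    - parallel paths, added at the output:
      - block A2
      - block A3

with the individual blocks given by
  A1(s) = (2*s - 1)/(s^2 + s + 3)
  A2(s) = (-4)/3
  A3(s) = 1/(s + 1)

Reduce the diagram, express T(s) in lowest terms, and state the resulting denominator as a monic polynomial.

(1) add A2, A3 (parallel): (-4*s - 1)/(3*s + 3)
(2) collapse the loop (A1 forward, (A2+A3) return): (6*s^2 + 3*s - 3)/(3*s^3 + 14*s^2 + 10*s + 8)
The result of step 2 is T(s) in lowest terms. Its denominator has leading coefficient 3; dividing the denominator through by 3 makes it monic.

Final answer: s^3 + 14*s^2/3 + 10*s/3 + 8/3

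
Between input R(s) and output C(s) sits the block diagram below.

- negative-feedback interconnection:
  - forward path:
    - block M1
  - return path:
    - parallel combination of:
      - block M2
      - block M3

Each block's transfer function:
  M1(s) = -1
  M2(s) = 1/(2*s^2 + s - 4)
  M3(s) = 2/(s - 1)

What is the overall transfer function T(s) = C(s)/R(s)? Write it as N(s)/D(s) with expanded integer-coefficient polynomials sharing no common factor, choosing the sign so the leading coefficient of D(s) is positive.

(1) combine M2, M3 in parallel gives (4*s^2 + 3*s - 9)/(2*s^3 - s^2 - 5*s + 4)
(2) collapse the loop (M1 forward, (M2+M3) return), giving the overall T(s)

Hence the answer: (-2*s^3 + s^2 + 5*s - 4)/(2*s^3 - 5*s^2 - 8*s + 13)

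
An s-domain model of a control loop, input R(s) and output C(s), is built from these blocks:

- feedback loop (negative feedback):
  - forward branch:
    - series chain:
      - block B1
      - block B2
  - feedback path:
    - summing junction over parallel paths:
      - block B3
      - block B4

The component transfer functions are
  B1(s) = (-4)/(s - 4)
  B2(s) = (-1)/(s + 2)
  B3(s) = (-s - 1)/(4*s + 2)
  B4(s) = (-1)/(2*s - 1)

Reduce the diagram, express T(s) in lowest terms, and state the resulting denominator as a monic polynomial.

(1) cascade B1, B2: 4/(s^2 - 2*s - 8)
(2) sum the parallel branches B3, B4: (-2*s^2 - 5*s - 1)/(8*s^2 - 2)
(3) close the feedback loop around (B1*B2), (B3+B4): (16*s^2 - 4)/(4*s^4 - 8*s^3 - 37*s^2 - 8*s + 6)
That last expression is T(s), already simplified. Scaling its denominator by 1/4 (the reciprocal of the leading coefficient) yields the monic denominator.

Final answer: s^4 - 2*s^3 - 37*s^2/4 - 2*s + 3/2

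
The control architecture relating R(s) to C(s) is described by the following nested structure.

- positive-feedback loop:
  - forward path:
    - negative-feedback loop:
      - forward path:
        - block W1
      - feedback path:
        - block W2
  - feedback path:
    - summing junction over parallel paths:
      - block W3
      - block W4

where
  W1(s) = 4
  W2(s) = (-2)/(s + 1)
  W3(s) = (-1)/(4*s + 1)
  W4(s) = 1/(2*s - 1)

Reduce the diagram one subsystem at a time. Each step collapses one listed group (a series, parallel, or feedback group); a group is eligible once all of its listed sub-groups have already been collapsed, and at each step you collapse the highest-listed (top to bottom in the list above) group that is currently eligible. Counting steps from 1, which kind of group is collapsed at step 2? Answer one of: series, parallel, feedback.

The answer is parallel.

Reasoning:
(1) close the feedback loop around W1, W2
(2) sum the parallel branches W3, W4
(3) apply the feedback formula to [W1/(1+W1*W2)], (W3+W4)
So the answer for step 2 is parallel.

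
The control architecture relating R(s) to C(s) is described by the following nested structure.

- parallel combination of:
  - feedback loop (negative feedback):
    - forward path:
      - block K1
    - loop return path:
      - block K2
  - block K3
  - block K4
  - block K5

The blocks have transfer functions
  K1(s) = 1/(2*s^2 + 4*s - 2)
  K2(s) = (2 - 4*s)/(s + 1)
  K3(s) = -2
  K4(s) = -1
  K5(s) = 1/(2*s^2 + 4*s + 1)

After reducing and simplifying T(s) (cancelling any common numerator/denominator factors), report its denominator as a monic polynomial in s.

Answer: s^5 + 5*s^4 + 11*s^3/2 - s^2/2 - s/2

Working:
Step 1. apply the feedback formula to K1, K2 -> (s + 1)/(2*s^3 + 6*s^2 - 2*s)
Step 2. reduce the parallel group [K1/(1+K1*K2)], K3, K4, K5 -> (-12*s^5 - 60*s^4 - 62*s^3 + 18*s^2 + 9*s + 1)/(4*s^5 + 20*s^4 + 22*s^3 - 2*s^2 - 2*s)
That last expression is T(s), already simplified. Scaling its denominator by 1/4 (the reciprocal of the leading coefficient) yields the monic denominator.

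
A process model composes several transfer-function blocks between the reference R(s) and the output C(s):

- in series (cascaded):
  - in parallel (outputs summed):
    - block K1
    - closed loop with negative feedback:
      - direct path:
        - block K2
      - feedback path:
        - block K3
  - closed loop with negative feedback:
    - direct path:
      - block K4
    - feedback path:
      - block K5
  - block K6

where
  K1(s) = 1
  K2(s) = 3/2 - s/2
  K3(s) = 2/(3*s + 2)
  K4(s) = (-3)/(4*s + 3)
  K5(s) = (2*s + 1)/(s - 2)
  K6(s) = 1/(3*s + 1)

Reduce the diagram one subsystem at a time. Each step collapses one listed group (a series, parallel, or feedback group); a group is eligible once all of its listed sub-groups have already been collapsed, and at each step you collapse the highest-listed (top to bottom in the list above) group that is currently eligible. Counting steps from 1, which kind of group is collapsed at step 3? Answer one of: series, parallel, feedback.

The answer is feedback.

Reasoning:
Step 1 - feedback reduction of K2, K3
Step 2 - reduce the parallel group K1, [K2/(1+K2*K3)]
Step 3 - close the feedback loop around K4, K5
Step 4 - combine (K1+[K2/(1+K2*K3)]), [K4/(1+K4*K5)], K6 in series
Step 3: feedback.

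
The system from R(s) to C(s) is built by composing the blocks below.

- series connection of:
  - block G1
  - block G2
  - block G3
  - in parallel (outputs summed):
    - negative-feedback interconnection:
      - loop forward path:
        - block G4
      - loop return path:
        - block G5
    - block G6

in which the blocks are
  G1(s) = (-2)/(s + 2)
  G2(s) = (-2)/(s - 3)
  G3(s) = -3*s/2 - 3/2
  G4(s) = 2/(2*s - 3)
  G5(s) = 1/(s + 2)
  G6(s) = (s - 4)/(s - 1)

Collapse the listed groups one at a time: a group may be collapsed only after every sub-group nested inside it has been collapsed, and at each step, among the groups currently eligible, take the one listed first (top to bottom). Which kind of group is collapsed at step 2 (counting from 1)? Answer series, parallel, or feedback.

Step 1 - close the feedback loop around G4, G5
Step 2 - reduce the parallel group [G4/(1+G4*G5)], G6
Step 3 - series reduction of G1, G2, G3, ([G4/(1+G4*G5)]+G6)
At step 2 the group reduced is parallel.

Final answer: parallel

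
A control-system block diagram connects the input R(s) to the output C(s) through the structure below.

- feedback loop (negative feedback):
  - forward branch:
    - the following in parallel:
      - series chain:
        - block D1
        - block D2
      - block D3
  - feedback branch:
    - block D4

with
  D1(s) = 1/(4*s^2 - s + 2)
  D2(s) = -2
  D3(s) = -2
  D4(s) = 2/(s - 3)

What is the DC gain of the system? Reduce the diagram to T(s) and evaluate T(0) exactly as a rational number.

[1] cascade D1, D2: (-2)/(4*s^2 - s + 2)
[2] parallel reduction of (D1*D2), D3: (-8*s^2 + 2*s - 6)/(4*s^2 - s + 2)
[3] reduce the feedback loop with forward ((D1*D2)+D3) and return D4: (-8*s^3 + 26*s^2 - 12*s + 18)/(4*s^3 - 29*s^2 + 9*s - 18)
Step 3 gives the overall T(s). Then T(0) = 18/(-18) = -1.

Therefore the answer is -1.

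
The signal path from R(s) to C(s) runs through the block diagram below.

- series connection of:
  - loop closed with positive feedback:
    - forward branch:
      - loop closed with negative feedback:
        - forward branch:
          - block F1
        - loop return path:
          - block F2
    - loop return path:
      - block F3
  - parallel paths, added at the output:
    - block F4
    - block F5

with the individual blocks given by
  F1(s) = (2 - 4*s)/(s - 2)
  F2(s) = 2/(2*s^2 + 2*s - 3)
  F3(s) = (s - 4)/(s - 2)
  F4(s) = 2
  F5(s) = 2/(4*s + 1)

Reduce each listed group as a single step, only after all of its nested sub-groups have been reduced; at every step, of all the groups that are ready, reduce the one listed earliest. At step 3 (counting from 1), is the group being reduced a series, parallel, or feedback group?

The answer is parallel.

Reasoning:
1. feedback reduction of F1, F2
2. feedback reduction of [F1/(1+F1*F2)], F3
3. sum the parallel branches F4, F5
4. cascade [[F1/(1+F1*F2)]/(1-[F1/(1+F1*F2)]*F3)], (F4+F5)
At step 3 the group reduced is parallel.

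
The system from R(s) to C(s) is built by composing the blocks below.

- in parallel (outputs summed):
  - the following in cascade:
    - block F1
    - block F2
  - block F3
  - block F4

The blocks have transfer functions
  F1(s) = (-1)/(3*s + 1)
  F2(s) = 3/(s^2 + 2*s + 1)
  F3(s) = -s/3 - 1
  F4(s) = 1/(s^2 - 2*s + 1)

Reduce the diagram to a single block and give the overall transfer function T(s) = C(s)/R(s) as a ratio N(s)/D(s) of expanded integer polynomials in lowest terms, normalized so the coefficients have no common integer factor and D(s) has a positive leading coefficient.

Step 1: reduce the series chain F1, F2; result (-3)/(3*s^3 + 7*s^2 + 5*s + 1)
Step 2: sum the parallel branches (F1*F2), F3, F4: this yields T(s), and no further normalization is needed

Answer: (-3*s^6 - 10*s^5 + 3*s^4 + 29*s^3 + 15*s^2 + 23*s - 9)/(9*s^5 + 3*s^4 - 18*s^3 - 6*s^2 + 9*s + 3)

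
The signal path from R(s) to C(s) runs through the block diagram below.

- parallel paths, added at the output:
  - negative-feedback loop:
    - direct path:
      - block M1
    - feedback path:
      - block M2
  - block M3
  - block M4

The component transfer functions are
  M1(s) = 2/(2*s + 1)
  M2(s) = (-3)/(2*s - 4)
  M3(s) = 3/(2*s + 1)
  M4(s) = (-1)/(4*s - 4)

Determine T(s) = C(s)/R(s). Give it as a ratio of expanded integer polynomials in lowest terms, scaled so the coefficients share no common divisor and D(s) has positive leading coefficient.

(1) close the feedback loop around M1, M2 gives (2*s - 4)/(2*s^2 - 3*s - 5)
(2) sum the parallel branches [M1/(1+M1*M2)], M3, M4 - this is the overall T(s), already in the required normalized form

Answer: (36*s^3 - 96*s^2 - 3*s + 81)/(16*s^4 - 32*s^3 - 36*s^2 + 32*s + 20)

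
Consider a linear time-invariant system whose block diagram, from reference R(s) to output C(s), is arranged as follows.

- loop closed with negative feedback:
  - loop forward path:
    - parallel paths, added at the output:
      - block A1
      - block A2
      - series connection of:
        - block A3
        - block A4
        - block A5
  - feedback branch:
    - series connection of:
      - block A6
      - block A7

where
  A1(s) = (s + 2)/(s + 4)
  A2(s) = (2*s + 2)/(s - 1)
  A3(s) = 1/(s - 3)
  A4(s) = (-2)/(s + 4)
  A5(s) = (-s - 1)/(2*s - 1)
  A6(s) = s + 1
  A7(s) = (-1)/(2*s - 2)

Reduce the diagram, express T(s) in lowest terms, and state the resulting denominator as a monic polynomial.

1. cascade A3, A4, A5 gives (2*s + 2)/(2*s^3 + s^2 - 25*s + 12)
2. reduce the parallel group A1, A2, (A3*A4*A5) gives (6*s^4 + s^3 - 54*s^2 - 9*s + 16)/(2*s^4 - s^3 - 26*s^2 + 37*s - 12)
3. series reduction of A6, A7 gives (-s - 1)/(2*s - 2)
4. close the feedback loop around (A1+A2+(A3*A4*A5)), (A6*A7) gives (-12*s^5 + 10*s^4 + 110*s^3 - 90*s^2 - 50*s + 32)/(2*s^5 + 13*s^4 - 3*s^3 - 189*s^2 + 105*s - 8)
That last expression is T(s), already simplified. Scaling its denominator by 1/2 (the reciprocal of the leading coefficient) yields the monic denominator.

Hence the answer: s^5 + 13*s^4/2 - 3*s^3/2 - 189*s^2/2 + 105*s/2 - 4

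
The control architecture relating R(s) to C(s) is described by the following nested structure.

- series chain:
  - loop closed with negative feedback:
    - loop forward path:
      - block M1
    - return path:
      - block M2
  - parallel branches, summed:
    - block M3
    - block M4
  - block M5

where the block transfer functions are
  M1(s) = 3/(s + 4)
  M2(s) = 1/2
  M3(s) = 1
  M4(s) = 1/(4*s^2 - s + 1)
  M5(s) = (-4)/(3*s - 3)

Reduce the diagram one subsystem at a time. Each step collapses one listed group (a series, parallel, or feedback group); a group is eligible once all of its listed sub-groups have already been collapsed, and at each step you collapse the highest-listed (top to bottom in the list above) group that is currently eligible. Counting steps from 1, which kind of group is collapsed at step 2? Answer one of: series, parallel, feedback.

Step 1: close the feedback loop around M1, M2
Step 2: reduce the parallel group M3, M4
Step 3: reduce the series chain [M1/(1+M1*M2)], (M3+M4), M5
Step 2: parallel.

Hence the answer: parallel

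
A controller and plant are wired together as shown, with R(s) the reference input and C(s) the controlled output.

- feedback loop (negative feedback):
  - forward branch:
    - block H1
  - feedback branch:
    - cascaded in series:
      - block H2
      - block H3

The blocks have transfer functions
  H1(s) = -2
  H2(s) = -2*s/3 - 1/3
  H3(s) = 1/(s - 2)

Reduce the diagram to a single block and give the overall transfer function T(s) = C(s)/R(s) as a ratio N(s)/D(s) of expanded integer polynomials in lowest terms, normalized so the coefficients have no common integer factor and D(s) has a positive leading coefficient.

Step 1: series reduction of H2, H3 = (-2*s - 1)/(3*s - 6)
Step 2: close the feedback loop around H1, (H2*H3) - this is the overall T(s), already in the required normalized form

Hence the answer: (12 - 6*s)/(7*s - 4)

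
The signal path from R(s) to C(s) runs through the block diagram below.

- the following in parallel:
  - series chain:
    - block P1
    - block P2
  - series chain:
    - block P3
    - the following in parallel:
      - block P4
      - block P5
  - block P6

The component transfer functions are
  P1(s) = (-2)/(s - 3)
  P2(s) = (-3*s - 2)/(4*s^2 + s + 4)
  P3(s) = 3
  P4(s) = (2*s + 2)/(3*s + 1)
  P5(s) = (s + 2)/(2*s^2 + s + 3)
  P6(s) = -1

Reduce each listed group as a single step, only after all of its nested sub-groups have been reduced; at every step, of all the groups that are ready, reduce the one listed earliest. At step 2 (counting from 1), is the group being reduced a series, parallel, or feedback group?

(1) multiply P1, P2 (series)
(2) parallel reduction of P4, P5
(3) reduce the series chain P3, (P4+P5)
(4) add (P1*P2), (P3*(P4+P5)), P6 (parallel)
At step 2 the group reduced is parallel.

Therefore the answer is parallel.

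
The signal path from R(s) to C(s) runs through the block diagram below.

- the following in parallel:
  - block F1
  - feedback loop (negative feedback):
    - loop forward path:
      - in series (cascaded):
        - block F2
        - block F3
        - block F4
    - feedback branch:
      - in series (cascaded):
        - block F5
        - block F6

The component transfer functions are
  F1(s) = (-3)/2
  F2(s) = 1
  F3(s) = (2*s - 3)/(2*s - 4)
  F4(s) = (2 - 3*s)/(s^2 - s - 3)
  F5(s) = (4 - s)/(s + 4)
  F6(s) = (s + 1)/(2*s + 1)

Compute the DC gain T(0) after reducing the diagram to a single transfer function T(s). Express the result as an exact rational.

[1] cascade F2, F3, F4: (-6*s^2 + 13*s - 6)/(2*s^3 - 6*s^2 - 2*s + 12)
[2] multiply F5, F6 (series): (-s^2 + 3*s + 4)/(2*s^2 + 9*s + 4)
[3] reduce the feedback loop with forward (F2*F3*F4) and return (F5*F6): (-12*s^4 - 28*s^3 + 81*s^2 - 2*s - 24)/(4*s^5 + 12*s^4 - 81*s^3 + 3*s^2 + 134*s + 24)
[4] reduce the parallel group F1, [(F2*F3*F4)/(1+(F2*F3*F4)*(F5*F6))]: (-12*s^5 - 60*s^4 + 187*s^3 + 153*s^2 - 406*s - 120)/(8*s^5 + 24*s^4 - 162*s^3 + 6*s^2 + 268*s + 48)
DC gain: substitute s = 0 into T(s) from step 4: T(0) = -120/48 = -5/2.

Hence the answer: -5/2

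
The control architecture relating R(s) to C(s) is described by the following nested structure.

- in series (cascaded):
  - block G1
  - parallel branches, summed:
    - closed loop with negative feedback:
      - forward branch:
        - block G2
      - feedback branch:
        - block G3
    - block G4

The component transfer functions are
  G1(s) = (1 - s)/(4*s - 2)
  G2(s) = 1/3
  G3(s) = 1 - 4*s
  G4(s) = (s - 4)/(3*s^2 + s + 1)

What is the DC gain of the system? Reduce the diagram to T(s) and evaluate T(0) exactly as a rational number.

Answer: 15/8

Working:
1. close the feedback loop around G2, G3: (-1)/(4*s - 4)
2. combine [G2/(1+G2*G3)], G4 in parallel: (s^2 - 21*s + 15)/(12*s^3 - 8*s^2 - 4)
3. series reduction of G1, ([G2/(1+G2*G3)]+G4): (-s^2 + 21*s - 15)/(48*s^3 - 8*s^2 + 8*s - 8)
Step 3 gives the overall T(s). Then T(0) = -15/(-8) = 15/8.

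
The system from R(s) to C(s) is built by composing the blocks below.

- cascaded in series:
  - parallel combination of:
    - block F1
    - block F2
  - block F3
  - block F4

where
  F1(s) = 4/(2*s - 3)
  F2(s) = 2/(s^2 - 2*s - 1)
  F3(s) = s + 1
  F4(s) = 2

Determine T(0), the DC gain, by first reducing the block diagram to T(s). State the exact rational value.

(1) parallel reduction of F1, F2 gives (4*s^2 - 4*s - 10)/(2*s^3 - 7*s^2 + 4*s + 3)
(2) series reduction of (F1+F2), F3, F4 gives (8*s^3 - 28*s - 20)/(2*s^3 - 7*s^2 + 4*s + 3)
DC gain: substitute s = 0 into T(s) from step 2: T(0) = -20/3.

Hence the answer: -20/3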